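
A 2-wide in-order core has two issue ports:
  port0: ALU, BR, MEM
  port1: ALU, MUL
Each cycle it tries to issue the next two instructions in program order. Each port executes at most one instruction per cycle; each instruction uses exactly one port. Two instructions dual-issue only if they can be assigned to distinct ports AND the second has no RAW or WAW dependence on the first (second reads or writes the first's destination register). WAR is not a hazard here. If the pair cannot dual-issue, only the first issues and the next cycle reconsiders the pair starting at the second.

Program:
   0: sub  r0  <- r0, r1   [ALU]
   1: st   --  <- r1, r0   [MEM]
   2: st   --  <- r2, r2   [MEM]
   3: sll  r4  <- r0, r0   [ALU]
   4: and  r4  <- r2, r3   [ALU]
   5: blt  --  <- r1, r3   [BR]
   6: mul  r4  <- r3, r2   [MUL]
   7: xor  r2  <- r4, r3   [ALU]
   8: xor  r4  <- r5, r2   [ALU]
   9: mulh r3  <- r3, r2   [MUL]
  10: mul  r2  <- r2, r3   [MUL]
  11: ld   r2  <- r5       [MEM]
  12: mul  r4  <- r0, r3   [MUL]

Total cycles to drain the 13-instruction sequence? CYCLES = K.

CYCLES = 9

  cy0 -> i0 (sub) RAW r0
  cy1 -> i1 (st) no-port MEM/MEM
  cy2 -> i2&i3 (st;sll) 2-wide
  cy3 -> i4&i5 (and;blt) 2-wide
  cy4 -> i6 (mul) RAW r4
  cy5 -> i7 (xor) RAW r2
  cy6 -> i8&i9 (xor;mulh) 2-wide
  cy7 -> i10 (mul) WAW r2
  cy8 -> i11&i12 (ld;mul) 2-wide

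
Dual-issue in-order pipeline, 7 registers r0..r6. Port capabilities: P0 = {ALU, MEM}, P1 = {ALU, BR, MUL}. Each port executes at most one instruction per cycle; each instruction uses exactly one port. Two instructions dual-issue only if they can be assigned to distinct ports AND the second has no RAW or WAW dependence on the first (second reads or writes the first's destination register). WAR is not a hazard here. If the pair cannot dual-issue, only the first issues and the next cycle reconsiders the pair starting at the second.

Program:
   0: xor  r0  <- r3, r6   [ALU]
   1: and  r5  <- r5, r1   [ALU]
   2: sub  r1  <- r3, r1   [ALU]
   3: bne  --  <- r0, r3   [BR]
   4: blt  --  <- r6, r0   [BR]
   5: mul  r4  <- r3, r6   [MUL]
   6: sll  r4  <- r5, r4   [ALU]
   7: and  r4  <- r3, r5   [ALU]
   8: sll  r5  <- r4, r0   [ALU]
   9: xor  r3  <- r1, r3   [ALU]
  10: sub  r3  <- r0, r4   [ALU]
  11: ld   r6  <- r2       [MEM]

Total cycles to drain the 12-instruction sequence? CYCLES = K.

c0: i0,i1 xor.ALU and.ALU  pair
c1: i2,i3 sub.ALU bne.BR  pair
c2: i4 blt.BR  no-port BR/MUL
c3: i5 mul.MUL  RAW+WAW r4
c4: i6 sll.ALU  WAW r4
c5: i7 and.ALU  RAW r4
c6: i8,i9 sll.ALU xor.ALU  pair
c7: i10,i11 sub.ALU ld.MEM  pair

CYCLES = 8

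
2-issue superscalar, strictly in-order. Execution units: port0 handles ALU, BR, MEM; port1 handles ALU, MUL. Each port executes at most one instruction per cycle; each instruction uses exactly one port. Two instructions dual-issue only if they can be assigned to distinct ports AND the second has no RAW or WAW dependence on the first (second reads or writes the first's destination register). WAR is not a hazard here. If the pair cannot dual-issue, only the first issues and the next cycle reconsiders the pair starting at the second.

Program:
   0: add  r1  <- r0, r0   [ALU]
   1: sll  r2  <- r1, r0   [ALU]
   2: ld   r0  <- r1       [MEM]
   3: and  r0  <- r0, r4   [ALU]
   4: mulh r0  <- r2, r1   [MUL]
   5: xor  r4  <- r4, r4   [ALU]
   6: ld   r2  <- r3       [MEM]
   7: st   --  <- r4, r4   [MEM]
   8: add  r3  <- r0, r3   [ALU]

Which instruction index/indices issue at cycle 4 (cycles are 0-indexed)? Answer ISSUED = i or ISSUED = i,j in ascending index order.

  cy0 -> i0 (add.ALU) RAW r1
  cy1 -> i1&i2 (sll.ALU ld.MEM) pair
  cy2 -> i3 (and.ALU) WAW r0
  cy3 -> i4&i5 (mulh.MUL xor.ALU) pair
  cy4 -> i6 (ld.MEM) no-port MEM/MEM
  cy5 -> i7&i8 (st.MEM add.ALU) pair

ISSUED = 6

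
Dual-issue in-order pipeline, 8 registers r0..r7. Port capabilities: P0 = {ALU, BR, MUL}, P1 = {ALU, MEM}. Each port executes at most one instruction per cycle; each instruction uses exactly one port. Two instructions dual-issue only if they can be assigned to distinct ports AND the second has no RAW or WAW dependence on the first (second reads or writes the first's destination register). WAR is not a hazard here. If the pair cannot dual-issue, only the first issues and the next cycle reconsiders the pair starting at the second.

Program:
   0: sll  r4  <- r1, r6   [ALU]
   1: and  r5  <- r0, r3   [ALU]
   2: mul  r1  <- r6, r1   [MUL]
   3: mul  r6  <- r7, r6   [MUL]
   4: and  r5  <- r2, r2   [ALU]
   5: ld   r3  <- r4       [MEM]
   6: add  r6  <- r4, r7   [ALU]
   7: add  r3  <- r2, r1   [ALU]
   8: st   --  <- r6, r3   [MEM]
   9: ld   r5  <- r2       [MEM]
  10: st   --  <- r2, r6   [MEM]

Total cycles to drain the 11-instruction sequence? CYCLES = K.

#0 head=0: sll.ALU and.ALU i0+i1 pair
#1 head=2: mul.MUL i2 no-port MUL/MUL
#2 head=3: mul.MUL and.ALU i3+i4 pair
#3 head=5: ld.MEM add.ALU i5+i6 pair
#4 head=7: add.ALU i7 RAW r3
#5 head=8: st.MEM i8 no-port MEM/MEM
#6 head=9: ld.MEM i9 no-port MEM/MEM
#7 head=10: st.MEM i10 tail

CYCLES = 8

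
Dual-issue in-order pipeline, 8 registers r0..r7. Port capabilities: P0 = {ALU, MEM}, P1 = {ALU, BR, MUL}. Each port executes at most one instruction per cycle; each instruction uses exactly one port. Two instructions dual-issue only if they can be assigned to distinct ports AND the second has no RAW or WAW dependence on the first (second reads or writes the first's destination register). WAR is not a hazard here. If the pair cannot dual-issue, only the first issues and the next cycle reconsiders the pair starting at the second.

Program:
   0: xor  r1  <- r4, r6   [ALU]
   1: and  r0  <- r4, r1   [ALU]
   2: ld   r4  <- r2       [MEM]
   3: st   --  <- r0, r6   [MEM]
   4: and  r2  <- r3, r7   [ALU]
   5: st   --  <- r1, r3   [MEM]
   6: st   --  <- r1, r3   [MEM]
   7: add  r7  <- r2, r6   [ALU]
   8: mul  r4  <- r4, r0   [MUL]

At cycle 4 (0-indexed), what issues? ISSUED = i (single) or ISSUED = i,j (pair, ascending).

[0] i0  xor.ALU  -- RAW r1
[1] i1&i2  and.ALU;ld.MEM  -- dual
[2] i3&i4  st.MEM;and.ALU  -- dual
[3] i5  st.MEM  -- no-port MEM/MEM
[4] i6&i7  st.MEM;add.ALU  -- dual
[5] i8  mul.MUL  -- tail

ISSUED = 6,7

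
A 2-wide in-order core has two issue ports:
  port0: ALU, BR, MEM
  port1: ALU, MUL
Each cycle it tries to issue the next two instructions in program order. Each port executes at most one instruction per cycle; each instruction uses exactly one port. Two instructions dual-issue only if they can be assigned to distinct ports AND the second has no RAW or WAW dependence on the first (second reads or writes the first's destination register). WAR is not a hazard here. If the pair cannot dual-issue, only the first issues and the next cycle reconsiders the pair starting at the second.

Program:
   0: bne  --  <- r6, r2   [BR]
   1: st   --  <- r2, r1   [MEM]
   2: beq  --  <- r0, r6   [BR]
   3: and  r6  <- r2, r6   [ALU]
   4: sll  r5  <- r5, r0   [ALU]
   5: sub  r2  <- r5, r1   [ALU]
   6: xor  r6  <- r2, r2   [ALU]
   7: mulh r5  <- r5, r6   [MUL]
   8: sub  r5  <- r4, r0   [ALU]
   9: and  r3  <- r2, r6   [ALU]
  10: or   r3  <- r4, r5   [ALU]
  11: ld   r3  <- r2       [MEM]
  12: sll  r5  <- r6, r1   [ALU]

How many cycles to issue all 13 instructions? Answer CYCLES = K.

#0 head=0: bne.BR i0 no-port BR/MEM
#1 head=1: st.MEM i1 no-port MEM/BR
#2 head=2: beq.BR/and.ALU i2/i3 pair
#3 head=4: sll.ALU i4 RAW r5
#4 head=5: sub.ALU i5 RAW r2
#5 head=6: xor.ALU i6 RAW r6
#6 head=7: mulh.MUL i7 WAW r5
#7 head=8: sub.ALU/and.ALU i8/i9 pair
#8 head=10: or.ALU i10 WAW r3
#9 head=11: ld.MEM/sll.ALU i11/i12 pair

CYCLES = 10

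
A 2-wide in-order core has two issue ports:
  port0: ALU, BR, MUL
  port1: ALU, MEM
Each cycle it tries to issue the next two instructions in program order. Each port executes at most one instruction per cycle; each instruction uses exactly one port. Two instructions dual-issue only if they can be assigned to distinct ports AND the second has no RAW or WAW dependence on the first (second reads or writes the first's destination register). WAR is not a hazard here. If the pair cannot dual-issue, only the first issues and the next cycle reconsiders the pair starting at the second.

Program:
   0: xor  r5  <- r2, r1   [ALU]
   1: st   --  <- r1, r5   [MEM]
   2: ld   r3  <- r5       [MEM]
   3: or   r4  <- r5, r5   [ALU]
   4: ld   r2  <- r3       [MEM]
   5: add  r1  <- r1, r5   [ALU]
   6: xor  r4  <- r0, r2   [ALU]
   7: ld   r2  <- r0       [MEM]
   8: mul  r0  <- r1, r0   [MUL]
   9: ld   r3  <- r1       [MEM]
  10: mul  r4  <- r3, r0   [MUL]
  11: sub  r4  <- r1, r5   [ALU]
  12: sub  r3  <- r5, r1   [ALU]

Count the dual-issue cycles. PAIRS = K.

PAIRS = 5

0. xor.ALU @i0  | RAW r5
1. st.MEM @i1  | no-port MEM/MEM
2. ld.MEM+or.ALU @i2,i3  | dual
3. ld.MEM+add.ALU @i4,i5  | dual
4. xor.ALU+ld.MEM @i6,i7  | dual
5. mul.MUL+ld.MEM @i8,i9  | dual
6. mul.MUL @i10  | WAW r4
7. sub.ALU+sub.ALU @i11,i12  | dual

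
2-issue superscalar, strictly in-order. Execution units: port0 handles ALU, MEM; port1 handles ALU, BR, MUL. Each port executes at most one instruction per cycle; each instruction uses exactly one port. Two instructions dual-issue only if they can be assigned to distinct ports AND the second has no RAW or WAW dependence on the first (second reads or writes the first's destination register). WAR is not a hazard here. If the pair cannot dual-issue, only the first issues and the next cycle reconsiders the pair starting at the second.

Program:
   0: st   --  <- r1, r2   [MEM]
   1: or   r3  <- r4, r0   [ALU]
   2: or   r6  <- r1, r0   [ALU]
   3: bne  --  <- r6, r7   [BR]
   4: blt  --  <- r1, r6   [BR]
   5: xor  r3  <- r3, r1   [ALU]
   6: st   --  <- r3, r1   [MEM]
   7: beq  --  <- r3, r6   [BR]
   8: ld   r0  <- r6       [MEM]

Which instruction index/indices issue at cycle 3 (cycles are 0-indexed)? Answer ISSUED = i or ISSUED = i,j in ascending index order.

t=0 i0+i1:st/or ; dual
t=1 i2:or ; RAW r6
t=2 i3:bne ; no-port BR/BR
t=3 i4+i5:blt/xor ; dual
t=4 i6+i7:st/beq ; dual
t=5 i8:ld ; tail

ISSUED = 4,5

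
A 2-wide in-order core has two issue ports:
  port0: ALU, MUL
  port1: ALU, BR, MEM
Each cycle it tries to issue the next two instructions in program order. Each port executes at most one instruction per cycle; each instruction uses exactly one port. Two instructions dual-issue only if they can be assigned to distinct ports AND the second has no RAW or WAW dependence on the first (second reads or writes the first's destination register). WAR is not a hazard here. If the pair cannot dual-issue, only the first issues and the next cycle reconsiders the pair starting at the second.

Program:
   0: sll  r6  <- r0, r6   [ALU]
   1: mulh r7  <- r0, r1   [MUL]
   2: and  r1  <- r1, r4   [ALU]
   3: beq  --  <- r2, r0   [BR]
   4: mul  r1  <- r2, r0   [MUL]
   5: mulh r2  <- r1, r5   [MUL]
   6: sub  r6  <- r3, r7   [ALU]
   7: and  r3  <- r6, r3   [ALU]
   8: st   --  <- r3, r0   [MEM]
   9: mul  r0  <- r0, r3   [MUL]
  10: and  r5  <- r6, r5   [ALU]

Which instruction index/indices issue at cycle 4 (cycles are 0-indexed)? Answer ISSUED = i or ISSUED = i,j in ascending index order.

c0: i0+i1 sll.ALU mulh.MUL  2-wide
c1: i2+i3 and.ALU beq.BR  2-wide
c2: i4 mul.MUL  no-port MUL/MUL
c3: i5+i6 mulh.MUL sub.ALU  2-wide
c4: i7 and.ALU  RAW r3
c5: i8+i9 st.MEM mul.MUL  2-wide
c6: i10 and.ALU  tail

ISSUED = 7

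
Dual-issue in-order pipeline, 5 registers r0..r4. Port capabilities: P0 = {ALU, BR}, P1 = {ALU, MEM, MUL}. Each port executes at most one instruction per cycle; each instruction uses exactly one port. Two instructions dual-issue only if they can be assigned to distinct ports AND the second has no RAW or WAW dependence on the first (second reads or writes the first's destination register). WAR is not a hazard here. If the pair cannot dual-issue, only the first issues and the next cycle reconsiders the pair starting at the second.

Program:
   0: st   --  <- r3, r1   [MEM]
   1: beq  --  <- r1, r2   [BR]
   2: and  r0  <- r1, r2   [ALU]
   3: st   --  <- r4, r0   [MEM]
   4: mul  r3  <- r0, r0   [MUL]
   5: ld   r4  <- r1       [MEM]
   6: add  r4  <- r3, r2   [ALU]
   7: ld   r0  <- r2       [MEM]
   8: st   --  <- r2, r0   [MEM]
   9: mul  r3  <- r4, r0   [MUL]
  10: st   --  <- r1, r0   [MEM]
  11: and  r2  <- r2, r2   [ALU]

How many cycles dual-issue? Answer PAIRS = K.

[0] i0,i1  st/beq  -- pair
[1] i2  and  -- RAW r0
[2] i3  st  -- no-port MEM/MUL
[3] i4  mul  -- no-port MUL/MEM
[4] i5  ld  -- WAW r4
[5] i6,i7  add/ld  -- pair
[6] i8  st  -- no-port MEM/MUL
[7] i9  mul  -- no-port MUL/MEM
[8] i10,i11  st/and  -- pair

PAIRS = 3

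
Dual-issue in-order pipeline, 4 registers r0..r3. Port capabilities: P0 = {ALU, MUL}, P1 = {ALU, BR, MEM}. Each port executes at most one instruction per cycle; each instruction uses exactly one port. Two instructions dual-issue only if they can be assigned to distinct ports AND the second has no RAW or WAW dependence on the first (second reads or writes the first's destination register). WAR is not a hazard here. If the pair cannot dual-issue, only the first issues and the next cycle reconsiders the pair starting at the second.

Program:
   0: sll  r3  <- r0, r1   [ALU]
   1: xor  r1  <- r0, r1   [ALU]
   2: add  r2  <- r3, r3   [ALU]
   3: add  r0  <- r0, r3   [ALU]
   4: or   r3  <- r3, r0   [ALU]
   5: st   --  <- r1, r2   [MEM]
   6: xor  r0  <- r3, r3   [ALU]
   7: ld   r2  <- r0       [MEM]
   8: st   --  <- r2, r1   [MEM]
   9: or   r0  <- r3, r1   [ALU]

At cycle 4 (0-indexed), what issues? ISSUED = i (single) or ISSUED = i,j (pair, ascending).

t=0 i0+i1:sll.ALU;xor.ALU ; dual
t=1 i2+i3:add.ALU;add.ALU ; dual
t=2 i4+i5:or.ALU;st.MEM ; dual
t=3 i6:xor.ALU ; RAW r0
t=4 i7:ld.MEM ; no-port MEM/MEM
t=5 i8+i9:st.MEM;or.ALU ; dual

ISSUED = 7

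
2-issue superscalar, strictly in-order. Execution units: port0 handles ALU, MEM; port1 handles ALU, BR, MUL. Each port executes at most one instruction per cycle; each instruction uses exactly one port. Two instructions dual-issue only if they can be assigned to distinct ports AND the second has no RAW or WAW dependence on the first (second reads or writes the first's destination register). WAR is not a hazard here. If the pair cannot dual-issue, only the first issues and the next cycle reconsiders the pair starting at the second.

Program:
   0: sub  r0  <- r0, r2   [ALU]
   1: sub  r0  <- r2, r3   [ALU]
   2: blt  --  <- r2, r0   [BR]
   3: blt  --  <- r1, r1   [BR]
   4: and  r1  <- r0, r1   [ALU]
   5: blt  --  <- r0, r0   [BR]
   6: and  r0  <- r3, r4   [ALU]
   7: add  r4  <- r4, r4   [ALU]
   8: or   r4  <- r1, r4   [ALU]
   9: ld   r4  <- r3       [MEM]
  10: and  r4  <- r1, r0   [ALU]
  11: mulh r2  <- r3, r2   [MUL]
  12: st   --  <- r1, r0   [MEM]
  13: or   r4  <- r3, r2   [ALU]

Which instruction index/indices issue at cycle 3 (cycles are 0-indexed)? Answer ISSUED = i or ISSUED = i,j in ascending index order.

  cy0 -> i0 (sub.ALU) WAW r0
  cy1 -> i1 (sub.ALU) RAW r0
  cy2 -> i2 (blt.BR) no-port BR/BR
  cy3 -> i3&i4 (blt.BR+and.ALU) 2-wide
  cy4 -> i5&i6 (blt.BR+and.ALU) 2-wide
  cy5 -> i7 (add.ALU) RAW+WAW r4
  cy6 -> i8 (or.ALU) WAW r4
  cy7 -> i9 (ld.MEM) WAW r4
  cy8 -> i10&i11 (and.ALU+mulh.MUL) 2-wide
  cy9 -> i12&i13 (st.MEM+or.ALU) 2-wide

ISSUED = 3,4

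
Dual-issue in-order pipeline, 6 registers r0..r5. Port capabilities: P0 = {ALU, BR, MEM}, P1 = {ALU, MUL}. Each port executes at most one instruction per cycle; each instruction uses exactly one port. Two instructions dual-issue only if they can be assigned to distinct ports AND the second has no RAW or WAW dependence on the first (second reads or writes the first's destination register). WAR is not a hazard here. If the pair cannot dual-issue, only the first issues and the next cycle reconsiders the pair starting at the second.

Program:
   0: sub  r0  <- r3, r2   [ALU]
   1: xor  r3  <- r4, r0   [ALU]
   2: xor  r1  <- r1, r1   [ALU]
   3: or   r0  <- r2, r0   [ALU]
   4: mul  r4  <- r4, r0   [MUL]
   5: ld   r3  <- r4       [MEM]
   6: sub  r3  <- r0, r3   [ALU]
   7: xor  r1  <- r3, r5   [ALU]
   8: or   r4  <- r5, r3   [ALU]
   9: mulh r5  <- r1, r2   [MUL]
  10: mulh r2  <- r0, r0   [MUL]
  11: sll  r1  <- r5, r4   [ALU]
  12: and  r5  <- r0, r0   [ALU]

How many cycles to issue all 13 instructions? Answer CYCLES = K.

CYCLES = 10

c0: i0 sub  RAW r0
c1: i1,i2 xor xor  pair
c2: i3 or  RAW r0
c3: i4 mul  RAW r4
c4: i5 ld  RAW+WAW r3
c5: i6 sub  RAW r3
c6: i7,i8 xor or  pair
c7: i9 mulh  no-port MUL/MUL
c8: i10,i11 mulh sll  pair
c9: i12 and  tail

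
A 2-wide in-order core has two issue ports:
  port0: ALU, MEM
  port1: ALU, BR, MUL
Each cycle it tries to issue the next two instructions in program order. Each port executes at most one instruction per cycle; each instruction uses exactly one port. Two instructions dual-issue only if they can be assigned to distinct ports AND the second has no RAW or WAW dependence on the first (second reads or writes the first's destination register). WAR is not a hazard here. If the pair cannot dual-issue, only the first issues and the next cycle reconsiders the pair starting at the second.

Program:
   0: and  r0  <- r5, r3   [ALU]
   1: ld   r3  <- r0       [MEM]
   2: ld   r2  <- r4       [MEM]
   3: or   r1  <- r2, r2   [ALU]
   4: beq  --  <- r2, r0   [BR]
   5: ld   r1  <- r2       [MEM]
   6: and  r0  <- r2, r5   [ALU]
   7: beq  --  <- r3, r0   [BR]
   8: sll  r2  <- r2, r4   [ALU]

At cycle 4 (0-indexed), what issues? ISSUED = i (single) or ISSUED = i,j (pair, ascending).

#0 head=0: and i0 RAW r0
#1 head=1: ld i1 no-port MEM/MEM
#2 head=2: ld i2 RAW r2
#3 head=3: or/beq i3+i4 pair
#4 head=5: ld/and i5+i6 pair
#5 head=7: beq/sll i7+i8 pair

ISSUED = 5,6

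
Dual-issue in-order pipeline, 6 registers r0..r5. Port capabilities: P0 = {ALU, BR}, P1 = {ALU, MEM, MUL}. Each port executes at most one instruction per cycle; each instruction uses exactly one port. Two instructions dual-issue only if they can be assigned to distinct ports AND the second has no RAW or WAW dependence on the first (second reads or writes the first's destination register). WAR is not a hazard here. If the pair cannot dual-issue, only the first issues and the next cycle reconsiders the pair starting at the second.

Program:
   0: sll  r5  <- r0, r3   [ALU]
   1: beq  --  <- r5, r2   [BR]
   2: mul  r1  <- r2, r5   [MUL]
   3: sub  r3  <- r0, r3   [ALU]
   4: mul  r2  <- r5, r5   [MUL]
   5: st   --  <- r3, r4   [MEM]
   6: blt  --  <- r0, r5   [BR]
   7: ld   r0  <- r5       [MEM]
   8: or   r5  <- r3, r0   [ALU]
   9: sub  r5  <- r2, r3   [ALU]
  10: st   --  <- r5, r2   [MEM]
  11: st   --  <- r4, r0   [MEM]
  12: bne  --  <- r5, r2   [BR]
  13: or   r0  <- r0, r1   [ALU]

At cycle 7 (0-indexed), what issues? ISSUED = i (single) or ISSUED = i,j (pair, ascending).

  cy0 -> i0 (sll.ALU) RAW r5
  cy1 -> i1+i2 (beq.BR;mul.MUL) 2-wide
  cy2 -> i3+i4 (sub.ALU;mul.MUL) 2-wide
  cy3 -> i5+i6 (st.MEM;blt.BR) 2-wide
  cy4 -> i7 (ld.MEM) RAW r0
  cy5 -> i8 (or.ALU) WAW r5
  cy6 -> i9 (sub.ALU) RAW r5
  cy7 -> i10 (st.MEM) no-port MEM/MEM
  cy8 -> i11+i12 (st.MEM;bne.BR) 2-wide
  cy9 -> i13 (or.ALU) tail

ISSUED = 10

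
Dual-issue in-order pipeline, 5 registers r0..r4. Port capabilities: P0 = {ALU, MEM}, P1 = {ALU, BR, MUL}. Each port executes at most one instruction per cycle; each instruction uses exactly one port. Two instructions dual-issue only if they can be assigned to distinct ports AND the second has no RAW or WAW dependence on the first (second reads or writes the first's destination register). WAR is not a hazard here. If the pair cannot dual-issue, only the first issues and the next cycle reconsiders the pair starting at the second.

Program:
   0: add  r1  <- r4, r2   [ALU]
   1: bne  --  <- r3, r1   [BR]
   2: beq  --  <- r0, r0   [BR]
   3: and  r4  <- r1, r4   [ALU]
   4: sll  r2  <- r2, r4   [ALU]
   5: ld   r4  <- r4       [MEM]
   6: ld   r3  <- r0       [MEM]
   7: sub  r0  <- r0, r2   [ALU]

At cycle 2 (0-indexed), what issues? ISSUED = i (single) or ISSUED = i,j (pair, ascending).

ISSUED = 2,3

0. add @i0  | RAW r1
1. bne @i1  | no-port BR/BR
2. beq and @i2+i3  | 2-wide
3. sll ld @i4+i5  | 2-wide
4. ld sub @i6+i7  | 2-wide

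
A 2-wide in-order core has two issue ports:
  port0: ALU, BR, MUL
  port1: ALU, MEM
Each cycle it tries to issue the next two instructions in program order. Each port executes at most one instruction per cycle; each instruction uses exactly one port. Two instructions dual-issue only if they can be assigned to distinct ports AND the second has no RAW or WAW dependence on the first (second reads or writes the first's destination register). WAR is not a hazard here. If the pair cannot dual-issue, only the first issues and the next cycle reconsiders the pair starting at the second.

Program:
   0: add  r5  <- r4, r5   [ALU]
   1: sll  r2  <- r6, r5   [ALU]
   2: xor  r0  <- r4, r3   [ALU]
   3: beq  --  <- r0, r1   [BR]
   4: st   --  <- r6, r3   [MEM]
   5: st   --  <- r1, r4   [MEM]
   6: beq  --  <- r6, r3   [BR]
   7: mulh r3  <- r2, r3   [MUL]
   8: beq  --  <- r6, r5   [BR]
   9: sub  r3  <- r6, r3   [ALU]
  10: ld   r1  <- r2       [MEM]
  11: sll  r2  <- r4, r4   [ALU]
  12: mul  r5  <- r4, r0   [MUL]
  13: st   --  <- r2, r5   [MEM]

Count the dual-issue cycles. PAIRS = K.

#0 head=0: add.ALU i0 RAW r5
#1 head=1: sll.ALU xor.ALU i1/i2 2-wide
#2 head=3: beq.BR st.MEM i3/i4 2-wide
#3 head=5: st.MEM beq.BR i5/i6 2-wide
#4 head=7: mulh.MUL i7 no-port MUL/BR
#5 head=8: beq.BR sub.ALU i8/i9 2-wide
#6 head=10: ld.MEM sll.ALU i10/i11 2-wide
#7 head=12: mul.MUL i12 RAW r5
#8 head=13: st.MEM i13 tail

PAIRS = 5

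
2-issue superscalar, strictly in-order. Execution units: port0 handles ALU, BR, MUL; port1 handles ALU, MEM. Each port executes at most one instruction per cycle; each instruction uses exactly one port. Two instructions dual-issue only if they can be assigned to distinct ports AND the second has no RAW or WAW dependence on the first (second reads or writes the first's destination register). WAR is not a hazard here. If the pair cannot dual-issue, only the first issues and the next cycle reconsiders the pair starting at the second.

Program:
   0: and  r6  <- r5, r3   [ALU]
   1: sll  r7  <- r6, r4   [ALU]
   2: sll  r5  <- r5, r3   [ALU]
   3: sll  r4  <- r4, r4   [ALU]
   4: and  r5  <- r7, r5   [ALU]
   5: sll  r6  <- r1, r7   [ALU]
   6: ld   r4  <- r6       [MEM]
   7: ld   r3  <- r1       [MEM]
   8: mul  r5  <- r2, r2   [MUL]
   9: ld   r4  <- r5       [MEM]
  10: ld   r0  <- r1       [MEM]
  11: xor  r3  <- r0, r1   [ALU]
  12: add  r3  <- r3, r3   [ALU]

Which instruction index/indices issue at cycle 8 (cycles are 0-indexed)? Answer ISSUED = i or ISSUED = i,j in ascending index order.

ISSUED = 11

c0: i0 and  RAW r6
c1: i1&i2 sll+sll  2-wide
c2: i3&i4 sll+and  2-wide
c3: i5 sll  RAW r6
c4: i6 ld  no-port MEM/MEM
c5: i7&i8 ld+mul  2-wide
c6: i9 ld  no-port MEM/MEM
c7: i10 ld  RAW r0
c8: i11 xor  RAW+WAW r3
c9: i12 add  tail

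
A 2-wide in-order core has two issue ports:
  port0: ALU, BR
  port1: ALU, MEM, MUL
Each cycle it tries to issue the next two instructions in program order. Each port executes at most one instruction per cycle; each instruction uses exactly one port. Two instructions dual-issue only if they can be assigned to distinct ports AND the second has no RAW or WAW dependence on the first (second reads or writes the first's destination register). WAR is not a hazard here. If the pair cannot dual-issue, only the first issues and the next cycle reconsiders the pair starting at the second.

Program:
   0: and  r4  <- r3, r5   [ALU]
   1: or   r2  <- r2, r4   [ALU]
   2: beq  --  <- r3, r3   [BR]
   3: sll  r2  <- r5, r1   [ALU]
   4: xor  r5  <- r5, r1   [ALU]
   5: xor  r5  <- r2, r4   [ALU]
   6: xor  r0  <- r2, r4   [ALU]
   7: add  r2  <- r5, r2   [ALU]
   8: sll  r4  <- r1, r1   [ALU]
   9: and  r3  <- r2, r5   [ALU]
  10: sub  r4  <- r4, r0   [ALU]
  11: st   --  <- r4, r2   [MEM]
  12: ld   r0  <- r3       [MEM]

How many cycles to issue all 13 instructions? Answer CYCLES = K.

CYCLES = 8

t=0 i0:and.ALU ; RAW r4
t=1 i1&i2:or.ALU+beq.BR ; pair
t=2 i3&i4:sll.ALU+xor.ALU ; pair
t=3 i5&i6:xor.ALU+xor.ALU ; pair
t=4 i7&i8:add.ALU+sll.ALU ; pair
t=5 i9&i10:and.ALU+sub.ALU ; pair
t=6 i11:st.MEM ; no-port MEM/MEM
t=7 i12:ld.MEM ; tail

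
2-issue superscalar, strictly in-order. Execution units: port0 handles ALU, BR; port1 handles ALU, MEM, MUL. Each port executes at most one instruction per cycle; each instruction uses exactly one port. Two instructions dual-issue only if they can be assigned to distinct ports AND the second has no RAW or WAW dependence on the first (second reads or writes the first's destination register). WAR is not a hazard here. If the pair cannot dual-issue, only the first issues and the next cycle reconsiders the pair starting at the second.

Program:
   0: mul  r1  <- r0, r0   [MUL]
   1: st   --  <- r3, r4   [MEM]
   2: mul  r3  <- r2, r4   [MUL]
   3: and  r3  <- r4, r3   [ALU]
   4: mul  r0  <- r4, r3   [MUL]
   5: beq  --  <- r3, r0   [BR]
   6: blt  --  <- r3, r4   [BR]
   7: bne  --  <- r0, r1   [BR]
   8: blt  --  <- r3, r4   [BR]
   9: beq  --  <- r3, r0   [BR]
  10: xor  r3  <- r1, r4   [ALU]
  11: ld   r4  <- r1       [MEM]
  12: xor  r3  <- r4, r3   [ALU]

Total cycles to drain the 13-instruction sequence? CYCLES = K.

  cy0 -> i0 (mul.MUL) no-port MUL/MEM
  cy1 -> i1 (st.MEM) no-port MEM/MUL
  cy2 -> i2 (mul.MUL) RAW+WAW r3
  cy3 -> i3 (and.ALU) RAW r3
  cy4 -> i4 (mul.MUL) RAW r0
  cy5 -> i5 (beq.BR) no-port BR/BR
  cy6 -> i6 (blt.BR) no-port BR/BR
  cy7 -> i7 (bne.BR) no-port BR/BR
  cy8 -> i8 (blt.BR) no-port BR/BR
  cy9 -> i9&i10 (beq.BR+xor.ALU) pair
  cy10 -> i11 (ld.MEM) RAW r4
  cy11 -> i12 (xor.ALU) tail

CYCLES = 12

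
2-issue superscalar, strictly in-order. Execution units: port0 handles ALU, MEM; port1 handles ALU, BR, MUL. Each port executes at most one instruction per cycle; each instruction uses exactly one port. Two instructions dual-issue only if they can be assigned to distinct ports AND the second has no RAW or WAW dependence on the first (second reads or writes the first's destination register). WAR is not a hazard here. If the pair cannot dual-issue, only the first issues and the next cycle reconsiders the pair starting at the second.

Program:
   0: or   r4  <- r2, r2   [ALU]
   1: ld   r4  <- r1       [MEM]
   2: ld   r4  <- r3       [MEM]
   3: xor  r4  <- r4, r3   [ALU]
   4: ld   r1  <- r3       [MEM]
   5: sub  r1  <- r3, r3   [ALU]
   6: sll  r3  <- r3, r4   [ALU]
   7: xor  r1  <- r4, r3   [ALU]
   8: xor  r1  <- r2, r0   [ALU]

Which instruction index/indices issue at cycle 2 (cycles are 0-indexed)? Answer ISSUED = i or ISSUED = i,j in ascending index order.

ISSUED = 2

0. or.ALU @i0  | WAW r4
1. ld.MEM @i1  | no-port MEM/MEM
2. ld.MEM @i2  | RAW+WAW r4
3. xor.ALU ld.MEM @i3+i4  | 2-wide
4. sub.ALU sll.ALU @i5+i6  | 2-wide
5. xor.ALU @i7  | WAW r1
6. xor.ALU @i8  | tail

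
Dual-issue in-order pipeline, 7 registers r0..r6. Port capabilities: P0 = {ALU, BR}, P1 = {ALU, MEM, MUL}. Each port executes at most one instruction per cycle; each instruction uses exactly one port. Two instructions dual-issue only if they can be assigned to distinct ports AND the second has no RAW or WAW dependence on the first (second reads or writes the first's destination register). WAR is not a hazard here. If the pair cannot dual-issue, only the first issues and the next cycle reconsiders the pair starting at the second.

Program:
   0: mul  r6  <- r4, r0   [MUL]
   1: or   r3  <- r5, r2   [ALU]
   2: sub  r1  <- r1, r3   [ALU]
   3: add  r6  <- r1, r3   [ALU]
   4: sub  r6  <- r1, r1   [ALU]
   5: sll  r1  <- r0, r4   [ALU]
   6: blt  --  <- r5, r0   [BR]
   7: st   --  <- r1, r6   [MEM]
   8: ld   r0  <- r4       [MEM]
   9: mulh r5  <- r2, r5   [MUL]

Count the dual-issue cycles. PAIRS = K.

#0 head=0: mul.MUL/or.ALU i0&i1 pair
#1 head=2: sub.ALU i2 RAW r1
#2 head=3: add.ALU i3 WAW r6
#3 head=4: sub.ALU/sll.ALU i4&i5 pair
#4 head=6: blt.BR/st.MEM i6&i7 pair
#5 head=8: ld.MEM i8 no-port MEM/MUL
#6 head=9: mulh.MUL i9 tail

PAIRS = 3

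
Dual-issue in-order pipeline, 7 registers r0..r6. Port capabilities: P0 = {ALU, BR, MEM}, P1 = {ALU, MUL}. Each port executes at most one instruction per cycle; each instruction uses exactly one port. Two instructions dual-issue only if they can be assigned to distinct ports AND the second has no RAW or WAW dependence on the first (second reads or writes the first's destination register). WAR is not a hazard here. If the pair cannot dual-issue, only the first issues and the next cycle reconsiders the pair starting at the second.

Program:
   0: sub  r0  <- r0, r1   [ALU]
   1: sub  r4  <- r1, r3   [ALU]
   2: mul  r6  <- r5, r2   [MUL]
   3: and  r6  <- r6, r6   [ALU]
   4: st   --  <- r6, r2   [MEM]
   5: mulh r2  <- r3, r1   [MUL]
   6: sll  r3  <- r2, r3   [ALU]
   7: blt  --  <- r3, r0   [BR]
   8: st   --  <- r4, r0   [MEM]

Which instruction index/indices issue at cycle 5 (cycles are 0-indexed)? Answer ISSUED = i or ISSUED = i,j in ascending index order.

ISSUED = 7

t=0 i0+i1:sub+sub ; pair
t=1 i2:mul ; RAW+WAW r6
t=2 i3:and ; RAW r6
t=3 i4+i5:st+mulh ; pair
t=4 i6:sll ; RAW r3
t=5 i7:blt ; no-port BR/MEM
t=6 i8:st ; tail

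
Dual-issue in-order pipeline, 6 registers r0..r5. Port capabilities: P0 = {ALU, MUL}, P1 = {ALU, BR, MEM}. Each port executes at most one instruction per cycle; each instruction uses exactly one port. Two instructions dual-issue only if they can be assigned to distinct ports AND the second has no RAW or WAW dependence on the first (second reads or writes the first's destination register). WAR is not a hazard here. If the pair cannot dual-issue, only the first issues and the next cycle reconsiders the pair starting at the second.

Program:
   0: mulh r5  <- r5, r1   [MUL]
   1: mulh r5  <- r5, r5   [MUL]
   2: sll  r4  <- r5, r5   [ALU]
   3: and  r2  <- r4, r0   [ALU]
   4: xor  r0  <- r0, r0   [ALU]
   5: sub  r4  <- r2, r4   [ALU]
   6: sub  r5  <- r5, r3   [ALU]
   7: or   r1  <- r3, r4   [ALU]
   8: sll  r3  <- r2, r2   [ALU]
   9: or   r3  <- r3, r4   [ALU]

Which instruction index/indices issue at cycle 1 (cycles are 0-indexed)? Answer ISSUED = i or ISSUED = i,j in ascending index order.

ISSUED = 1

t=0 i0:mulh.MUL ; no-port MUL/MUL
t=1 i1:mulh.MUL ; RAW r5
t=2 i2:sll.ALU ; RAW r4
t=3 i3+i4:and.ALU+xor.ALU ; 2-wide
t=4 i5+i6:sub.ALU+sub.ALU ; 2-wide
t=5 i7+i8:or.ALU+sll.ALU ; 2-wide
t=6 i9:or.ALU ; tail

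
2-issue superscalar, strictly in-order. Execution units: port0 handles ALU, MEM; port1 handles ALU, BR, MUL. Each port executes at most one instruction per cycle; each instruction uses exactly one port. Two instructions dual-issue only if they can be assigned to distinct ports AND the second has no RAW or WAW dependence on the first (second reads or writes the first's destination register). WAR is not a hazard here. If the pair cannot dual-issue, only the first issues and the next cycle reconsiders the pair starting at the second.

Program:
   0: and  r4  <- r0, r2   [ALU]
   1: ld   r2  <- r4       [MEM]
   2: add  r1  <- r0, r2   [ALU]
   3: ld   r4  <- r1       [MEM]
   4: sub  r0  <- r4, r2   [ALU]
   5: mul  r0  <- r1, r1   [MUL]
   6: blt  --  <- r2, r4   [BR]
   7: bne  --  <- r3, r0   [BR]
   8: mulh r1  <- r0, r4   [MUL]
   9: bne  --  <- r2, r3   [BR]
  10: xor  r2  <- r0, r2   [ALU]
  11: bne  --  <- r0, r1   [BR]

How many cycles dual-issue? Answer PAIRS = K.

PAIRS = 1

0. and.ALU @i0  | RAW r4
1. ld.MEM @i1  | RAW r2
2. add.ALU @i2  | RAW r1
3. ld.MEM @i3  | RAW r4
4. sub.ALU @i4  | WAW r0
5. mul.MUL @i5  | no-port MUL/BR
6. blt.BR @i6  | no-port BR/BR
7. bne.BR @i7  | no-port BR/MUL
8. mulh.MUL @i8  | no-port MUL/BR
9. bne.BR xor.ALU @i9+i10  | pair
10. bne.BR @i11  | tail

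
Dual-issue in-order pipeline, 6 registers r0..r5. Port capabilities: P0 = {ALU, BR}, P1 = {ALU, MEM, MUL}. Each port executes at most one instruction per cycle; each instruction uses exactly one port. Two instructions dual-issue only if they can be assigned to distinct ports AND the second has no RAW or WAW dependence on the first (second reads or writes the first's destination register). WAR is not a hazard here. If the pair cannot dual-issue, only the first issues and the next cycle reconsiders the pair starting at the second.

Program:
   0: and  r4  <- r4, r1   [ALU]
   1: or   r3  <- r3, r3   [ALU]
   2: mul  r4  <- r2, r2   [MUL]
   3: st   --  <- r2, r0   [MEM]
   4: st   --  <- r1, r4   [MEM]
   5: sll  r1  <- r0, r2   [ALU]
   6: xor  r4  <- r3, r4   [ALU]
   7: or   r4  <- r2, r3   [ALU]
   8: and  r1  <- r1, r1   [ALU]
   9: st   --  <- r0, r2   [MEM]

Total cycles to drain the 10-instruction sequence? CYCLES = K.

  cy0 -> i0+i1 (and or) pair
  cy1 -> i2 (mul) no-port MUL/MEM
  cy2 -> i3 (st) no-port MEM/MEM
  cy3 -> i4+i5 (st sll) pair
  cy4 -> i6 (xor) WAW r4
  cy5 -> i7+i8 (or and) pair
  cy6 -> i9 (st) tail

CYCLES = 7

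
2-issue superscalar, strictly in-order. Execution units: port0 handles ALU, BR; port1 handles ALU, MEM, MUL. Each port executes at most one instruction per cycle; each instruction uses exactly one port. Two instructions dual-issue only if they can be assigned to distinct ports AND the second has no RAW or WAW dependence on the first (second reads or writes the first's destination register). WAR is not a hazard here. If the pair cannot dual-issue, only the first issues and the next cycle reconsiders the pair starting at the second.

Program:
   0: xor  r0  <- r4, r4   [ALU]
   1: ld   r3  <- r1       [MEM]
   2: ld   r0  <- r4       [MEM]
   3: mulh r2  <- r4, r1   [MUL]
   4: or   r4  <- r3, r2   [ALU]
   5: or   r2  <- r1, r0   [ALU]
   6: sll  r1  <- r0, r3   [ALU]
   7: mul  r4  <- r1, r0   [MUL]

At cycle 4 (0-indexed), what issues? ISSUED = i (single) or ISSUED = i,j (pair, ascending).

ISSUED = 6

#0 head=0: xor+ld i0+i1 2-wide
#1 head=2: ld i2 no-port MEM/MUL
#2 head=3: mulh i3 RAW r2
#3 head=4: or+or i4+i5 2-wide
#4 head=6: sll i6 RAW r1
#5 head=7: mul i7 tail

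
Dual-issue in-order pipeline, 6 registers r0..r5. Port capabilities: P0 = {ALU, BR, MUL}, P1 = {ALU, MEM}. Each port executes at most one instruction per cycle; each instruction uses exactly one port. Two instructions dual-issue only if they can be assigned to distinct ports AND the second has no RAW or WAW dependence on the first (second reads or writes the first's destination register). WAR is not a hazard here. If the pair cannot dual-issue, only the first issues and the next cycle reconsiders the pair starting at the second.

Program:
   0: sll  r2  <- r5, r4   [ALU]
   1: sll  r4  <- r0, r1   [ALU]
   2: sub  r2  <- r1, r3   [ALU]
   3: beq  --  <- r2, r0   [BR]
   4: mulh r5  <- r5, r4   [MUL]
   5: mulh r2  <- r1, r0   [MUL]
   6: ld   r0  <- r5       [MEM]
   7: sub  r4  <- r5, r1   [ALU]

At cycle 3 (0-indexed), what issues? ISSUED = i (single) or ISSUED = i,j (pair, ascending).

  cy0 -> i0/i1 (sll sll) 2-wide
  cy1 -> i2 (sub) RAW r2
  cy2 -> i3 (beq) no-port BR/MUL
  cy3 -> i4 (mulh) no-port MUL/MUL
  cy4 -> i5/i6 (mulh ld) 2-wide
  cy5 -> i7 (sub) tail

ISSUED = 4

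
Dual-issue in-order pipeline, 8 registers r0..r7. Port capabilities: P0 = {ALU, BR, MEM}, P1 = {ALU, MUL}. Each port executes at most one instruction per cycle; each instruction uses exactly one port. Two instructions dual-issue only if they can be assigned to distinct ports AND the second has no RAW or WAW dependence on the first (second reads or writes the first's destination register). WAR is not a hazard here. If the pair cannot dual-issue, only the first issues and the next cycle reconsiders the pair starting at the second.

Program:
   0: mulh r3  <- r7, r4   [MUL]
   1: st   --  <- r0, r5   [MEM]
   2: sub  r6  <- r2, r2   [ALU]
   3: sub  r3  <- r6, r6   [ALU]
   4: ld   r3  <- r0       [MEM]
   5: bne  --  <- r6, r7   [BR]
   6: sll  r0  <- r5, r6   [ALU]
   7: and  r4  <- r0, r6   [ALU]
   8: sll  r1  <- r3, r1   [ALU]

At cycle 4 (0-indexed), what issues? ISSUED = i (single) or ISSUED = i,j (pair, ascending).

#0 head=0: mulh+st i0/i1 pair
#1 head=2: sub i2 RAW r6
#2 head=3: sub i3 WAW r3
#3 head=4: ld i4 no-port MEM/BR
#4 head=5: bne+sll i5/i6 pair
#5 head=7: and+sll i7/i8 pair

ISSUED = 5,6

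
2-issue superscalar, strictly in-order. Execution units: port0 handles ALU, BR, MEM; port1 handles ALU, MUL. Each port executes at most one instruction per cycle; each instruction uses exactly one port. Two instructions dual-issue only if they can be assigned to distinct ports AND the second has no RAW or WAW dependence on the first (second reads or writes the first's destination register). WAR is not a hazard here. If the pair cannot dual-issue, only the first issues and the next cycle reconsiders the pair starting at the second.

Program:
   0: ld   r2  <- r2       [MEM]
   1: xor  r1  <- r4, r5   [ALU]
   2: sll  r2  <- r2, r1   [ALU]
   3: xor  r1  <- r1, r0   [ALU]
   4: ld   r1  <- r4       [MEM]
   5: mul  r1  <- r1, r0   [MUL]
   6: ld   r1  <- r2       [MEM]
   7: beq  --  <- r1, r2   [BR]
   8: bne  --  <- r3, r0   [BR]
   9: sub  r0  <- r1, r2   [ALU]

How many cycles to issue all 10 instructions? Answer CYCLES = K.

#0 head=0: ld.MEM+xor.ALU i0,i1 2-wide
#1 head=2: sll.ALU+xor.ALU i2,i3 2-wide
#2 head=4: ld.MEM i4 RAW+WAW r1
#3 head=5: mul.MUL i5 WAW r1
#4 head=6: ld.MEM i6 no-port MEM/BR
#5 head=7: beq.BR i7 no-port BR/BR
#6 head=8: bne.BR+sub.ALU i8,i9 2-wide

CYCLES = 7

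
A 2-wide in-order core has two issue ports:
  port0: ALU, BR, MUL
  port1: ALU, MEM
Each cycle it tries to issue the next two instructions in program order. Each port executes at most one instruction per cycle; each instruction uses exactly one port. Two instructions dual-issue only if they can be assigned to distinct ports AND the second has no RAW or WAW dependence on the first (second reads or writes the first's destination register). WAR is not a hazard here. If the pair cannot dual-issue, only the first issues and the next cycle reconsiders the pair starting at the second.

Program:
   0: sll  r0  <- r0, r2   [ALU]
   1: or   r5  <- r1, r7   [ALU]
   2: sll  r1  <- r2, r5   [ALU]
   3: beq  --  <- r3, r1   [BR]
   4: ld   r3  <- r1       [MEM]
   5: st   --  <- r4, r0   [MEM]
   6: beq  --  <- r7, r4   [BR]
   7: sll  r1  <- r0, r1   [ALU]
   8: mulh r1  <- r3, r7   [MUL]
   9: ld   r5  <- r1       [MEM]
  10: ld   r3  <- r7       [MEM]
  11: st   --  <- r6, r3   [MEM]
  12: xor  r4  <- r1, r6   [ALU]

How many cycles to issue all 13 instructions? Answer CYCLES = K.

t=0 i0,i1:sll.ALU+or.ALU ; 2-wide
t=1 i2:sll.ALU ; RAW r1
t=2 i3,i4:beq.BR+ld.MEM ; 2-wide
t=3 i5,i6:st.MEM+beq.BR ; 2-wide
t=4 i7:sll.ALU ; WAW r1
t=5 i8:mulh.MUL ; RAW r1
t=6 i9:ld.MEM ; no-port MEM/MEM
t=7 i10:ld.MEM ; no-port MEM/MEM
t=8 i11,i12:st.MEM+xor.ALU ; 2-wide

CYCLES = 9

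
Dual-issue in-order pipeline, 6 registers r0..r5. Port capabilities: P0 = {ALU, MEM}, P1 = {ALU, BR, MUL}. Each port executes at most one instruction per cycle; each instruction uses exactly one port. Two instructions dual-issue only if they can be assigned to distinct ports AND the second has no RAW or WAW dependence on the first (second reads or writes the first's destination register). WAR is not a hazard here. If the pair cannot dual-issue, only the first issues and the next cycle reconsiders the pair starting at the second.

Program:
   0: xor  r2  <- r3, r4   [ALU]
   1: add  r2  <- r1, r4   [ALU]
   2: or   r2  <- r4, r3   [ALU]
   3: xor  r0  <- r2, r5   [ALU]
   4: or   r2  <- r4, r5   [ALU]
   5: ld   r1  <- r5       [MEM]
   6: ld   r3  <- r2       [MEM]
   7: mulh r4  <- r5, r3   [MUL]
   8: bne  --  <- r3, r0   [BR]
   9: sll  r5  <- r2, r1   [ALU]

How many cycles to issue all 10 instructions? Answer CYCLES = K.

  cy0 -> i0 (xor) WAW r2
  cy1 -> i1 (add) WAW r2
  cy2 -> i2 (or) RAW r2
  cy3 -> i3,i4 (xor+or) pair
  cy4 -> i5 (ld) no-port MEM/MEM
  cy5 -> i6 (ld) RAW r3
  cy6 -> i7 (mulh) no-port MUL/BR
  cy7 -> i8,i9 (bne+sll) pair

CYCLES = 8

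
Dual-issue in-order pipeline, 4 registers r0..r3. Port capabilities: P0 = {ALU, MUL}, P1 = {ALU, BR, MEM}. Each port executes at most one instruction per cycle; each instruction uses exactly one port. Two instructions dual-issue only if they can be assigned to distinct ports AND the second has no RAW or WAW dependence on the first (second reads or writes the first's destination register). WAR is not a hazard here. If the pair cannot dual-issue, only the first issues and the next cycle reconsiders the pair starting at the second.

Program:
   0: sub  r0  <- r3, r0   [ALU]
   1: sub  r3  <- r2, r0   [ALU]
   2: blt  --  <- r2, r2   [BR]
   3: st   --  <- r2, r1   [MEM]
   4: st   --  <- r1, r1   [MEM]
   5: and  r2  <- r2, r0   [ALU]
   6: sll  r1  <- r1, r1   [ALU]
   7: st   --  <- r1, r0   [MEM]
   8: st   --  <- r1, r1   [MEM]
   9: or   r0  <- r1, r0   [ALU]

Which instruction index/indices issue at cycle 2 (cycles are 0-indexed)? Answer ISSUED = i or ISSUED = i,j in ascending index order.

ISSUED = 3

t=0 i0:sub ; RAW r0
t=1 i1&i2:sub;blt ; dual
t=2 i3:st ; no-port MEM/MEM
t=3 i4&i5:st;and ; dual
t=4 i6:sll ; RAW r1
t=5 i7:st ; no-port MEM/MEM
t=6 i8&i9:st;or ; dual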